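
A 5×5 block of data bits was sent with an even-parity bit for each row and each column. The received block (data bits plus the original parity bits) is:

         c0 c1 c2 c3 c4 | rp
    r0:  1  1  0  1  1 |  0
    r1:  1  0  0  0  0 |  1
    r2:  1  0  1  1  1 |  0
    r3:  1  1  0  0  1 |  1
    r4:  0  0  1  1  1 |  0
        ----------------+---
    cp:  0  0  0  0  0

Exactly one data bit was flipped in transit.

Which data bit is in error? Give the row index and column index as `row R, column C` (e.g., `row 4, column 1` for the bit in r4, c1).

Recompute each row's even parity and compare to rp:
  r0: data parity 0, sent rp 0 → ok
  r1: data parity 1, sent rp 1 → ok
  r2: data parity 0, sent rp 0 → ok
  r3: data parity 1, sent rp 1 → ok
  r4: data parity 1, sent rp 0 → mismatch
Recompute each column's even parity and compare to cp:
  c0: data parity 0, sent cp 0 → ok
  c1: data parity 0, sent cp 0 → ok
  c2: data parity 0, sent cp 0 → ok
  c3: data parity 1, sent cp 0 → mismatch
  c4: data parity 0, sent cp 0 → ok
Exactly one row (r4) and one column (c3) fail → the flipped bit is at their intersection.

row 4, column 3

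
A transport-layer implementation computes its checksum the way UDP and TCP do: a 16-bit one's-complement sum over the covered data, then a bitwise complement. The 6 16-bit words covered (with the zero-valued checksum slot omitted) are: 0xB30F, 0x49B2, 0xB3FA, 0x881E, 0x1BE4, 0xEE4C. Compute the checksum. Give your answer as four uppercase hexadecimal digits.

BCF3

One's-complement addition (fold any carry out of bit 15 back into bit 0):
  0xB30F + 0x49B2 = 0x0FCC1
  0xFCC1 + 0xB3FA = 0x1B0BB → wrap carry → 0xB0BC
  0xB0BC + 0x881E = 0x138DA → wrap carry → 0x38DB
  0x38DB + 0x1BE4 = 0x054BF
  0x54BF + 0xEE4C = 0x1430B → wrap carry → 0x430C
One's-complement sum = 0x430C.
Checksum = ~0x430C & 0xFFFF = 0xBCF3.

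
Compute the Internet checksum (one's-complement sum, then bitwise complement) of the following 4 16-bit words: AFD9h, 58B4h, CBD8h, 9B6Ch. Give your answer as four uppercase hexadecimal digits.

902C

One's-complement addition (fold any carry out of bit 15 back into bit 0):
  0xAFD9 + 0x58B4 = 0x1088D → wrap carry → 0x088E
  0x088E + 0xCBD8 = 0x0D466
  0xD466 + 0x9B6C = 0x16FD2 → wrap carry → 0x6FD3
One's-complement sum = 0x6FD3.
Checksum = ~0x6FD3 & 0xFFFF = 0x902C.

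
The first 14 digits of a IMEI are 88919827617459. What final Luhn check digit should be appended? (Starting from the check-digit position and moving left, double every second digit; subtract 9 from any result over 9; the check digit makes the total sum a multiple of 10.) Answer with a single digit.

4

Partial digits right→left: 9 5 4 7 1 6 7 2 8 9 1 9 8 8
Double every second digit counting from the check-digit position (so the 1st, 3rd, 5th, ... of the partial from the right).
  doubled (with −9 where >9): 9 8 2 5 7 2 7 → sum 40
  kept as-is: 5 7 6 2 9 9 8 → sum 46
Total = 40 + 46 = 86.
Check digit = (10 − (86 mod 10)) mod 10 = 4.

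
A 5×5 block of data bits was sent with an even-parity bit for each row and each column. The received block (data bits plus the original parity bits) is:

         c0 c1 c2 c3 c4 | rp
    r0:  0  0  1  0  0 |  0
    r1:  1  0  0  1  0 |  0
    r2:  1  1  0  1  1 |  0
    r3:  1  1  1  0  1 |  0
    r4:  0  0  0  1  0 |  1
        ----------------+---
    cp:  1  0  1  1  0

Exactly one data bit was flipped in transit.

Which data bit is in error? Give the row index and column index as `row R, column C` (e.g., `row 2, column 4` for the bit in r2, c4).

row 0, column 2

Recompute each row's even parity and compare to rp:
  r0: data parity 1, sent rp 0 → mismatch
  r1: data parity 0, sent rp 0 → ok
  r2: data parity 0, sent rp 0 → ok
  r3: data parity 0, sent rp 0 → ok
  r4: data parity 1, sent rp 1 → ok
Recompute each column's even parity and compare to cp:
  c0: data parity 1, sent cp 1 → ok
  c1: data parity 0, sent cp 0 → ok
  c2: data parity 0, sent cp 1 → mismatch
  c3: data parity 1, sent cp 1 → ok
  c4: data parity 0, sent cp 0 → ok
Exactly one row (r0) and one column (c2) fail → the flipped bit is at their intersection.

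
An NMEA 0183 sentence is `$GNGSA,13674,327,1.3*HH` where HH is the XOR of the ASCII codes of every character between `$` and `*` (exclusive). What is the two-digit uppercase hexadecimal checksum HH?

XOR the ASCII codes of the payload characters:
  'G' = 0x47 → acc = 0x47
  'N' = 0x4E → acc = 0x09
  'G' = 0x47 → acc = 0x4E
  'S' = 0x53 → acc = 0x1D
  'A' = 0x41 → acc = 0x5C
  ',' = 0x2C → acc = 0x70
  '1' = 0x31 → acc = 0x41
  '3' = 0x33 → acc = 0x72
  '6' = 0x36 → acc = 0x44
  '7' = 0x37 → acc = 0x73
  '4' = 0x34 → acc = 0x47
  ',' = 0x2C → acc = 0x6B
  '3' = 0x33 → acc = 0x58
  '2' = 0x32 → acc = 0x6A
  '7' = 0x37 → acc = 0x5D
  ',' = 0x2C → acc = 0x71
  '1' = 0x31 → acc = 0x40
  '.' = 0x2E → acc = 0x6E
  '3' = 0x33 → acc = 0x5D
Checksum = 0x5D.

5D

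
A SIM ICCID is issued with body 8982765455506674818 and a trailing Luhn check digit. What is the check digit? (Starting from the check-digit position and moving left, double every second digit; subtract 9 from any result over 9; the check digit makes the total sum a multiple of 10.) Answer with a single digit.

Partial digits right→left: 8 1 8 4 7 6 6 0 5 5 5 4 5 6 7 2 8 9 8
Double every second digit counting from the check-digit position (so the 1st, 3rd, 5th, ... of the partial from the right).
  doubled (with −9 where >9): 7 7 5 3 1 1 1 5 7 7 → sum 44
  kept as-is: 1 4 6 0 5 4 6 2 9 → sum 37
Total = 44 + 37 = 81.
Check digit = (10 − (81 mod 10)) mod 10 = 9.

9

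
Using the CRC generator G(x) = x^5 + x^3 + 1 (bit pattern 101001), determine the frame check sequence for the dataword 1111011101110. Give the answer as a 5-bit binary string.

10110

Append 5 zeros: 111101110111000000. Divide by 101001 (XOR where the leading bit is 1):
  pos 0: 111101 XOR 101001 = 010100
  pos 1: 101001 XOR 101001 = 000000
  pos 7: 101110 XOR 101001 = 000111
  pos 10: 111000 XOR 101001 = 010001
  pos 11: 100010 XOR 101001 = 001011
Remainder (last 5 bits) = 10110. This is the CRC / FCS.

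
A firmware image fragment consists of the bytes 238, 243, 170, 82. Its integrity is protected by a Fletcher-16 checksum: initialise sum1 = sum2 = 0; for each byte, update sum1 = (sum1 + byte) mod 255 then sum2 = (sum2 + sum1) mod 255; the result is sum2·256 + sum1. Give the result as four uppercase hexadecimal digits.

Running sums (mod 255):
  after byte 0 (238): sum1=238, sum2=238
  after byte 1 (243): sum1=226, sum2=209
  after byte 2 (170): sum1=141, sum2=95
  after byte 3 (82): sum1=223, sum2=63
Checksum = sum2·256 + sum1 = 63·256 + 223 = 16351 = 0x3FDF.

3FDF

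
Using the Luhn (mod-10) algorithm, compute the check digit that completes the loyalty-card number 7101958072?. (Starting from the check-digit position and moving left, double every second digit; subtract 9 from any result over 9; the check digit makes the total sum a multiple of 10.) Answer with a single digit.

0

Partial digits right→left: 2 7 0 8 5 9 1 0 1 7
Double every second digit counting from the check-digit position (so the 1st, 3rd, 5th, ... of the partial from the right).
  doubled (with −9 where >9): 4 0 1 2 2 → sum 9
  kept as-is: 7 8 9 0 7 → sum 31
Total = 9 + 31 = 40.
Check digit = (10 − (40 mod 10)) mod 10 = 0.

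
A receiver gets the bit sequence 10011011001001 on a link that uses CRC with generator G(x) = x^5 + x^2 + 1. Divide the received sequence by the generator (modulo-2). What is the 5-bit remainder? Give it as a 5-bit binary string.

00000

Modulo-2 division of 10011011001001 by 100101:
  pos 0: 100110 XOR 100101 = 000011
  pos 4: 111100 XOR 100101 = 011001
  pos 5: 110011 XOR 100101 = 010110
  pos 6: 101100 XOR 100101 = 001001
  pos 8: 100101 XOR 100101 = 000000
Remainder = 00000 (zero — the frame passes the CRC check).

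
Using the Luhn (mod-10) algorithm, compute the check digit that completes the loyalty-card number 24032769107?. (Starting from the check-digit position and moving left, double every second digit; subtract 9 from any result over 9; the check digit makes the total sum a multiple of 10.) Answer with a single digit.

Partial digits right→left: 7 0 1 9 6 7 2 3 0 4 2
Double every second digit counting from the check-digit position (so the 1st, 3rd, 5th, ... of the partial from the right).
  doubled (with −9 where >9): 5 2 3 4 0 4 → sum 18
  kept as-is: 0 9 7 3 4 → sum 23
Total = 18 + 23 = 41.
Check digit = (10 − (41 mod 10)) mod 10 = 9.

9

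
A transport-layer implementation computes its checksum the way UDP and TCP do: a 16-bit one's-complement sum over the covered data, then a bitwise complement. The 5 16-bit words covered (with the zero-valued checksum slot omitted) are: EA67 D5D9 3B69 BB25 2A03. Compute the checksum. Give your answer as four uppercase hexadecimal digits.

1F2C

One's-complement addition (fold any carry out of bit 15 back into bit 0):
  0xEA67 + 0xD5D9 = 0x1C040 → wrap carry → 0xC041
  0xC041 + 0x3B69 = 0x0FBAA
  0xFBAA + 0xBB25 = 0x1B6CF → wrap carry → 0xB6D0
  0xB6D0 + 0x2A03 = 0x0E0D3
One's-complement sum = 0xE0D3.
Checksum = ~0xE0D3 & 0xFFFF = 0x1F2C.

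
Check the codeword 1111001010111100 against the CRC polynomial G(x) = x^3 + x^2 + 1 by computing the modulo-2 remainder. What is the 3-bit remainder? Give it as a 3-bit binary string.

110

Modulo-2 division of 1111001010111100 by 1101:
  pos 0: 1111 XOR 1101 = 0010
  pos 2: 1000 XOR 1101 = 0101
  pos 3: 1011 XOR 1101 = 0110
  pos 4: 1100 XOR 1101 = 0001
  pos 7: 1101 XOR 1101 = 0000
  pos 11: 1110 XOR 1101 = 0011
Remainder = 110 (nonzero — an error is detected).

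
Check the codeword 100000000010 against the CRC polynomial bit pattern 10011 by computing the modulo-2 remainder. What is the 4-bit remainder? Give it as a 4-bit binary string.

1100

Modulo-2 division of 100000000010 by 10011:
  pos 0: 10000 XOR 10011 = 00011
  pos 3: 11000 XOR 10011 = 01011
  pos 4: 10110 XOR 10011 = 00101
  pos 6: 10101 XOR 10011 = 00110
Remainder = 1100 (nonzero — an error is detected).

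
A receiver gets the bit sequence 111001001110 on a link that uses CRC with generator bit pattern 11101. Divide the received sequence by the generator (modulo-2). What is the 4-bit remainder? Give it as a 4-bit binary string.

0001

Modulo-2 division of 111001001110 by 11101:
  pos 0: 11100 XOR 11101 = 00001
  pos 4: 11001 XOR 11101 = 00100
  pos 6: 10011 XOR 11101 = 01110
  pos 7: 11100 XOR 11101 = 00001
Remainder = 0001 (nonzero — an error is detected).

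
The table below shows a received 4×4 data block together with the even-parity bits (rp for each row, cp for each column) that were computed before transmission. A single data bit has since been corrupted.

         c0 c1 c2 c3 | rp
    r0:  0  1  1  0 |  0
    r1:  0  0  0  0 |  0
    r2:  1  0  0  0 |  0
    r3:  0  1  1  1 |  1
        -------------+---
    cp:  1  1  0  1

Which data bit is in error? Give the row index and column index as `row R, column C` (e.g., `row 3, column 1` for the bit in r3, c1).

row 2, column 1

Recompute each row's even parity and compare to rp:
  r0: data parity 0, sent rp 0 → ok
  r1: data parity 0, sent rp 0 → ok
  r2: data parity 1, sent rp 0 → mismatch
  r3: data parity 1, sent rp 1 → ok
Recompute each column's even parity and compare to cp:
  c0: data parity 1, sent cp 1 → ok
  c1: data parity 0, sent cp 1 → mismatch
  c2: data parity 0, sent cp 0 → ok
  c3: data parity 1, sent cp 1 → ok
Exactly one row (r2) and one column (c1) fail → the flipped bit is at their intersection.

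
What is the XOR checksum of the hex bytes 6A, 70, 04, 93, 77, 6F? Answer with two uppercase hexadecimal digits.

XOR the bytes together:
  start with 0x6A
  0x6A ⊕ 0x70 = 0x1A
  0x1A ⊕ 0x04 = 0x1E
  0x1E ⊕ 0x93 = 0x8D
  0x8D ⊕ 0x77 = 0xFA
  0xFA ⊕ 0x6F = 0x95

95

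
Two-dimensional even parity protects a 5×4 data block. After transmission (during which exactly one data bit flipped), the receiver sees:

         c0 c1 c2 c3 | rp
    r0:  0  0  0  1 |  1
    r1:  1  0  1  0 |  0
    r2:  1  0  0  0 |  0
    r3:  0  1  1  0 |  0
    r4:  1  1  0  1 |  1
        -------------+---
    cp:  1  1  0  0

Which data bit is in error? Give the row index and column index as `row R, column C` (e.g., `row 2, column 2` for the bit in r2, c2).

row 2, column 1

Recompute each row's even parity and compare to rp:
  r0: data parity 1, sent rp 1 → ok
  r1: data parity 0, sent rp 0 → ok
  r2: data parity 1, sent rp 0 → mismatch
  r3: data parity 0, sent rp 0 → ok
  r4: data parity 1, sent rp 1 → ok
Recompute each column's even parity and compare to cp:
  c0: data parity 1, sent cp 1 → ok
  c1: data parity 0, sent cp 1 → mismatch
  c2: data parity 0, sent cp 0 → ok
  c3: data parity 0, sent cp 0 → ok
Exactly one row (r2) and one column (c1) fail → the flipped bit is at their intersection.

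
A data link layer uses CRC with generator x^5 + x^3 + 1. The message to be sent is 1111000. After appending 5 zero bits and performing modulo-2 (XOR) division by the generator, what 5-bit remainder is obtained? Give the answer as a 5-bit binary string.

11011

Append 5 zeros: 111100000000. Divide by 101001 (XOR where the leading bit is 1):
  pos 0: 111100 XOR 101001 = 010101
  pos 1: 101010 XOR 101001 = 000011
  pos 5: 110000 XOR 101001 = 011001
  pos 6: 110010 XOR 101001 = 011011
Remainder (last 5 bits) = 11011. This is the CRC / FCS.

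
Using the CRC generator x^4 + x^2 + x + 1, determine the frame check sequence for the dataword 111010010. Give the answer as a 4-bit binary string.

Append 4 zeros: 1110100100000. Divide by 10111 (XOR where the leading bit is 1):
  pos 0: 11101 XOR 10111 = 01010
  pos 1: 10100 XOR 10111 = 00011
  pos 4: 11010 XOR 10111 = 01101
  pos 5: 11010 XOR 10111 = 01101
  pos 6: 11010 XOR 10111 = 01101
  pos 7: 11010 XOR 10111 = 01101
  pos 8: 11010 XOR 10111 = 01101
Remainder (last 4 bits) = 1101. This is the CRC / FCS.

1101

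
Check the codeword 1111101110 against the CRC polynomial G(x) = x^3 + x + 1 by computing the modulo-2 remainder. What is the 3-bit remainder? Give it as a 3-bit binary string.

Modulo-2 division of 1111101110 by 1011:
  pos 0: 1111 XOR 1011 = 0100
  pos 1: 1001 XOR 1011 = 0010
  pos 3: 1001 XOR 1011 = 0010
  pos 5: 1011 XOR 1011 = 0000
Remainder = 000 (zero — the frame passes the CRC check).

000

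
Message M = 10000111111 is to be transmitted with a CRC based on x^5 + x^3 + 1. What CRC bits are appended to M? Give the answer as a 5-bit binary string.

Append 5 zeros: 1000011111100000. Divide by 101001 (XOR where the leading bit is 1):
  pos 0: 100001 XOR 101001 = 001000
  pos 2: 100011 XOR 101001 = 001010
  pos 4: 101011 XOR 101001 = 000010
  pos 8: 101000 XOR 101001 = 000001
Remainder (last 5 bits) = 00100. This is the CRC / FCS.

00100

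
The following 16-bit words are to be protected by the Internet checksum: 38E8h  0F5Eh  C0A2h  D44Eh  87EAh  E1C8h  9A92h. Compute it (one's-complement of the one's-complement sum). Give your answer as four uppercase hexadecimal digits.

One's-complement addition (fold any carry out of bit 15 back into bit 0):
  0x38E8 + 0x0F5E = 0x04846
  0x4846 + 0xC0A2 = 0x108E8 → wrap carry → 0x08E9
  0x08E9 + 0xD44E = 0x0DD37
  0xDD37 + 0x87EA = 0x16521 → wrap carry → 0x6522
  0x6522 + 0xE1C8 = 0x146EA → wrap carry → 0x46EB
  0x46EB + 0x9A92 = 0x0E17D
One's-complement sum = 0xE17D.
Checksum = ~0xE17D & 0xFFFF = 0x1E82.

1E82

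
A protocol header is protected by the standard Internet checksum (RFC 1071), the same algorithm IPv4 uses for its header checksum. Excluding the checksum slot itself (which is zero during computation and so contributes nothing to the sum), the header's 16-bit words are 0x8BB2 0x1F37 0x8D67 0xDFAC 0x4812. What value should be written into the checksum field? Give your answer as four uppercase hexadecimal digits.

One's-complement addition (fold any carry out of bit 15 back into bit 0):
  0x8BB2 + 0x1F37 = 0x0AAE9
  0xAAE9 + 0x8D67 = 0x13850 → wrap carry → 0x3851
  0x3851 + 0xDFAC = 0x117FD → wrap carry → 0x17FE
  0x17FE + 0x4812 = 0x06010
One's-complement sum = 0x6010.
Checksum = ~0x6010 & 0xFFFF = 0x9FEF.

9FEF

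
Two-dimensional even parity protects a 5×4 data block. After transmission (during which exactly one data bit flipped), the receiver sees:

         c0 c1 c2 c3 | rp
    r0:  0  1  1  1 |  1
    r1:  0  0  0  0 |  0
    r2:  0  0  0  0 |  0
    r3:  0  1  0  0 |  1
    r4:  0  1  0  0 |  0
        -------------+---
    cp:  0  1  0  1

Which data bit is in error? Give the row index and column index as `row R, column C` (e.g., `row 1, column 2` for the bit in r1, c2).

Recompute each row's even parity and compare to rp:
  r0: data parity 1, sent rp 1 → ok
  r1: data parity 0, sent rp 0 → ok
  r2: data parity 0, sent rp 0 → ok
  r3: data parity 1, sent rp 1 → ok
  r4: data parity 1, sent rp 0 → mismatch
Recompute each column's even parity and compare to cp:
  c0: data parity 0, sent cp 0 → ok
  c1: data parity 1, sent cp 1 → ok
  c2: data parity 1, sent cp 0 → mismatch
  c3: data parity 1, sent cp 1 → ok
Exactly one row (r4) and one column (c2) fail → the flipped bit is at their intersection.

row 4, column 2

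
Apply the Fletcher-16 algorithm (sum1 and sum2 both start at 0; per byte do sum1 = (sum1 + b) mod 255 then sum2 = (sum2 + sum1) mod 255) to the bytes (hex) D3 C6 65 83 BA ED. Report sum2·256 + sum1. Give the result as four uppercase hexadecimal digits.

Running sums (mod 255):
  after byte 0 (D3): sum1=211, sum2=211
  after byte 1 (C6): sum1=154, sum2=110
  after byte 2 (65): sum1=0, sum2=110
  after byte 3 (83): sum1=131, sum2=241
  after byte 4 (BA): sum1=62, sum2=48
  after byte 5 (ED): sum1=44, sum2=92
Checksum = sum2·256 + sum1 = 92·256 + 44 = 23596 = 0x5C2C.

5C2C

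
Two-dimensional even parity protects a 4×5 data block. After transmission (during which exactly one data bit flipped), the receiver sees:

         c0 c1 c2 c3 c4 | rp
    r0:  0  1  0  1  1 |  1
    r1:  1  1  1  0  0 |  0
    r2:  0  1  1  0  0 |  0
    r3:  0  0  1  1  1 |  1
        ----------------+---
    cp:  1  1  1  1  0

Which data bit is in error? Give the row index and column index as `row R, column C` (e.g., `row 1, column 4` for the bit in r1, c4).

row 1, column 3

Recompute each row's even parity and compare to rp:
  r0: data parity 1, sent rp 1 → ok
  r1: data parity 1, sent rp 0 → mismatch
  r2: data parity 0, sent rp 0 → ok
  r3: data parity 1, sent rp 1 → ok
Recompute each column's even parity and compare to cp:
  c0: data parity 1, sent cp 1 → ok
  c1: data parity 1, sent cp 1 → ok
  c2: data parity 1, sent cp 1 → ok
  c3: data parity 0, sent cp 1 → mismatch
  c4: data parity 0, sent cp 0 → ok
Exactly one row (r1) and one column (c3) fail → the flipped bit is at their intersection.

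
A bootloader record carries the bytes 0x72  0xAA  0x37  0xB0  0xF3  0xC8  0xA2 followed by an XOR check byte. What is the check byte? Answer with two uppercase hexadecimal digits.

XOR the bytes together:
  start with 0x72
  0x72 ⊕ 0xAA = 0xD8
  0xD8 ⊕ 0x37 = 0xEF
  0xEF ⊕ 0xB0 = 0x5F
  0x5F ⊕ 0xF3 = 0xAC
  0xAC ⊕ 0xC8 = 0x64
  0x64 ⊕ 0xA2 = 0xC6

C6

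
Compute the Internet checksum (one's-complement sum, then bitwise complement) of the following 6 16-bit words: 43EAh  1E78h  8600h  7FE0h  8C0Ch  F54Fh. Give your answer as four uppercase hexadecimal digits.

One's-complement addition (fold any carry out of bit 15 back into bit 0):
  0x43EA + 0x1E78 = 0x06262
  0x6262 + 0x8600 = 0x0E862
  0xE862 + 0x7FE0 = 0x16842 → wrap carry → 0x6843
  0x6843 + 0x8C0C = 0x0F44F
  0xF44F + 0xF54F = 0x1E99E → wrap carry → 0xE99F
One's-complement sum = 0xE99F.
Checksum = ~0xE99F & 0xFFFF = 0x1660.

1660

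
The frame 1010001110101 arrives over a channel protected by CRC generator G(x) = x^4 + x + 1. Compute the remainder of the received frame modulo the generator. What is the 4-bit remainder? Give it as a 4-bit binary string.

0100

Modulo-2 division of 1010001110101 by 10011:
  pos 0: 10100 XOR 10011 = 00111
  pos 2: 11101 XOR 10011 = 01110
  pos 3: 11101 XOR 10011 = 01110
  pos 4: 11101 XOR 10011 = 01110
  pos 5: 11100 XOR 10011 = 01111
  pos 6: 11111 XOR 10011 = 01100
  pos 7: 11000 XOR 10011 = 01011
  pos 8: 10111 XOR 10011 = 00100
Remainder = 0100 (nonzero — an error is detected).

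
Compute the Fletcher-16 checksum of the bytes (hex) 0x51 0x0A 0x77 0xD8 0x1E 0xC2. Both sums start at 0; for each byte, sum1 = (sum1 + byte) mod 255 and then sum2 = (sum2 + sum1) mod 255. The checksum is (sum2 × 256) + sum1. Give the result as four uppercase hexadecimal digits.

Running sums (mod 255):
  after byte 0 (0x51): sum1=81, sum2=81
  after byte 1 (0x0A): sum1=91, sum2=172
  after byte 2 (0x77): sum1=210, sum2=127
  after byte 3 (0xD8): sum1=171, sum2=43
  after byte 4 (0x1E): sum1=201, sum2=244
  after byte 5 (0xC2): sum1=140, sum2=129
Checksum = sum2·256 + sum1 = 129·256 + 140 = 33164 = 0x818C.

818C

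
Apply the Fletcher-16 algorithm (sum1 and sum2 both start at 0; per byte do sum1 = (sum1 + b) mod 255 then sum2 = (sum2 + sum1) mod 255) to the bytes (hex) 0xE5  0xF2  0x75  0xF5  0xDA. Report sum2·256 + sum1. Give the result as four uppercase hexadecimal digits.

701F

Running sums (mod 255):
  after byte 0 (0xE5): sum1=229, sum2=229
  after byte 1 (0xF2): sum1=216, sum2=190
  after byte 2 (0x75): sum1=78, sum2=13
  after byte 3 (0xF5): sum1=68, sum2=81
  after byte 4 (0xDA): sum1=31, sum2=112
Checksum = sum2·256 + sum1 = 112·256 + 31 = 28703 = 0x701F.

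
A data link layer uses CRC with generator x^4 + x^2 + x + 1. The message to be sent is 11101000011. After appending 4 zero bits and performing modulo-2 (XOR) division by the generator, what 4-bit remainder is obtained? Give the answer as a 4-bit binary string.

0101

Append 4 zeros: 111010000110000. Divide by 10111 (XOR where the leading bit is 1):
  pos 0: 11101 XOR 10111 = 01010
  pos 1: 10100 XOR 10111 = 00011
  pos 4: 11000 XOR 10111 = 01111
  pos 5: 11111 XOR 10111 = 01000
  pos 6: 10001 XOR 10111 = 00110
  pos 8: 11000 XOR 10111 = 01111
  pos 9: 11110 XOR 10111 = 01001
  pos 10: 10010 XOR 10111 = 00101
Remainder (last 4 bits) = 0101. This is the CRC / FCS.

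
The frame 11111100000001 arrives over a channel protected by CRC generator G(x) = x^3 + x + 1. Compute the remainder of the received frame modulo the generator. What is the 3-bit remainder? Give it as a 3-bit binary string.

Modulo-2 division of 11111100000001 by 1011:
  pos 0: 1111 XOR 1011 = 0100
  pos 1: 1001 XOR 1011 = 0010
  pos 3: 1010 XOR 1011 = 0001
  pos 6: 1000 XOR 1011 = 0011
  pos 8: 1100 XOR 1011 = 0111
  pos 9: 1110 XOR 1011 = 0101
  pos 10: 1011 XOR 1011 = 0000
Remainder = 000 (zero — the frame passes the CRC check).

000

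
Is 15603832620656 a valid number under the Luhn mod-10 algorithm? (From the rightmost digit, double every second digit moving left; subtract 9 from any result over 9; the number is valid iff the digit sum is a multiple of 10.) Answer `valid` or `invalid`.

valid

From the right, keep odd positions and double even positions (subtract 9 from any doubled value over 9):
  doubled (positions 2,4,...): 1 0 3 6 6 3 2 → sum 21
  kept (positions 1,3,...): 6 6 2 2 8 0 5 → sum 29
Total = 50.
50 mod 10 = 0, so the number is valid.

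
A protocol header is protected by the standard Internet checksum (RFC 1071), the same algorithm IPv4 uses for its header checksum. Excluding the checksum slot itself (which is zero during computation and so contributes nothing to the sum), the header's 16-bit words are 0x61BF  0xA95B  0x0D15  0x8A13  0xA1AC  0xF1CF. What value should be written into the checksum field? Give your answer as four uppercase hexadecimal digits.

One's-complement addition (fold any carry out of bit 15 back into bit 0):
  0x61BF + 0xA95B = 0x10B1A → wrap carry → 0x0B1B
  0x0B1B + 0x0D15 = 0x01830
  0x1830 + 0x8A13 = 0x0A243
  0xA243 + 0xA1AC = 0x143EF → wrap carry → 0x43F0
  0x43F0 + 0xF1CF = 0x135BF → wrap carry → 0x35C0
One's-complement sum = 0x35C0.
Checksum = ~0x35C0 & 0xFFFF = 0xCA3F.

CA3F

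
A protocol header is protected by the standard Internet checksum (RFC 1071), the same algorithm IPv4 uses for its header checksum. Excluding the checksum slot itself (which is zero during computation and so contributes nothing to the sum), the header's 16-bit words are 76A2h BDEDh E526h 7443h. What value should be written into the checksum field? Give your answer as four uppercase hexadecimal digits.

One's-complement addition (fold any carry out of bit 15 back into bit 0):
  0x76A2 + 0xBDED = 0x1348F → wrap carry → 0x3490
  0x3490 + 0xE526 = 0x119B6 → wrap carry → 0x19B7
  0x19B7 + 0x7443 = 0x08DFA
One's-complement sum = 0x8DFA.
Checksum = ~0x8DFA & 0xFFFF = 0x7205.

7205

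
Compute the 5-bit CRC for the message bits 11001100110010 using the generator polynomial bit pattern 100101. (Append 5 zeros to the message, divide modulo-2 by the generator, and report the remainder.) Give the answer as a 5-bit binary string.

Append 5 zeros: 1100110011001000000. Divide by 100101 (XOR where the leading bit is 1):
  pos 0: 110011 XOR 100101 = 010110
  pos 1: 101100 XOR 100101 = 001001
  pos 3: 100101 XOR 100101 = 000000
  pos 9: 100100 XOR 100101 = 000001
Remainder (last 5 bits) = 10000. This is the CRC / FCS.

10000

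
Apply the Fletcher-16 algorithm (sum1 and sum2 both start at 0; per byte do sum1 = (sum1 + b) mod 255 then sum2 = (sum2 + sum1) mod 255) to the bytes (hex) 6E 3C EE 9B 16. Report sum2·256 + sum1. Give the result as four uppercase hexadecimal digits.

Running sums (mod 255):
  after byte 0 (6E): sum1=110, sum2=110
  after byte 1 (3C): sum1=170, sum2=25
  after byte 2 (EE): sum1=153, sum2=178
  after byte 3 (9B): sum1=53, sum2=231
  after byte 4 (16): sum1=75, sum2=51
Checksum = sum2·256 + sum1 = 51·256 + 75 = 13131 = 0x334B.

334B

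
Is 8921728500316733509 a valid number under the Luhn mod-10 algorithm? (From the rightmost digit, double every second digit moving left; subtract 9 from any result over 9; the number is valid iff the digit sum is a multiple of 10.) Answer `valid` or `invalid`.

From the right, keep odd positions and double even positions (subtract 9 from any doubled value over 9):
  doubled (positions 2,4,...): 0 6 5 2 0 1 4 2 9 → sum 29
  kept (positions 1,3,...): 9 5 3 6 3 0 8 7 2 8 → sum 51
Total = 80.
80 mod 10 = 0, so the number is valid.

valid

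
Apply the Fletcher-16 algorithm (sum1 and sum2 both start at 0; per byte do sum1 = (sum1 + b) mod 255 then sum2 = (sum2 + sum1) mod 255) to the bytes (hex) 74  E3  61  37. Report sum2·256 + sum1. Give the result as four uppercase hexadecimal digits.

Running sums (mod 255):
  after byte 0 (74): sum1=116, sum2=116
  after byte 1 (E3): sum1=88, sum2=204
  after byte 2 (61): sum1=185, sum2=134
  after byte 3 (37): sum1=240, sum2=119
Checksum = sum2·256 + sum1 = 119·256 + 240 = 30704 = 0x77F0.

77F0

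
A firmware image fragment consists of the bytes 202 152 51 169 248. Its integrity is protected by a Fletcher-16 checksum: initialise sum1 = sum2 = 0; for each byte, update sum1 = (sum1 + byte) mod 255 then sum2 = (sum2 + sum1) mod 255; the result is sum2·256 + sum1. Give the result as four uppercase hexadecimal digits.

Running sums (mod 255):
  after byte 0 (202): sum1=202, sum2=202
  after byte 1 (152): sum1=99, sum2=46
  after byte 2 (51): sum1=150, sum2=196
  after byte 3 (169): sum1=64, sum2=5
  after byte 4 (248): sum1=57, sum2=62
Checksum = sum2·256 + sum1 = 62·256 + 57 = 15929 = 0x3E39.

3E39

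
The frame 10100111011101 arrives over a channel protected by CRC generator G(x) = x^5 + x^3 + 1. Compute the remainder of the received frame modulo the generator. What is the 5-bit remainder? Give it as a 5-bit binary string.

Modulo-2 division of 10100111011101 by 101001:
  pos 0: 101001 XOR 101001 = 000000
  pos 6: 110111 XOR 101001 = 011110
  pos 7: 111100 XOR 101001 = 010101
  pos 8: 101011 XOR 101001 = 000010
Remainder = 00010 (nonzero — an error is detected).

00010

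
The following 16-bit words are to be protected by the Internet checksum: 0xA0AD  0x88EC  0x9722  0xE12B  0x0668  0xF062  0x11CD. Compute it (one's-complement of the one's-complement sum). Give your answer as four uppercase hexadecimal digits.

One's-complement addition (fold any carry out of bit 15 back into bit 0):
  0xA0AD + 0x88EC = 0x12999 → wrap carry → 0x299A
  0x299A + 0x9722 = 0x0C0BC
  0xC0BC + 0xE12B = 0x1A1E7 → wrap carry → 0xA1E8
  0xA1E8 + 0x0668 = 0x0A850
  0xA850 + 0xF062 = 0x198B2 → wrap carry → 0x98B3
  0x98B3 + 0x11CD = 0x0AA80
One's-complement sum = 0xAA80.
Checksum = ~0xAA80 & 0xFFFF = 0x557F.

557F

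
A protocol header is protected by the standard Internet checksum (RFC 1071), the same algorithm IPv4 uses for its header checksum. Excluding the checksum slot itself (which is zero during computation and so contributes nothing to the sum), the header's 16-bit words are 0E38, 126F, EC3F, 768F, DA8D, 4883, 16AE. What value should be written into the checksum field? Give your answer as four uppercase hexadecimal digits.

One's-complement addition (fold any carry out of bit 15 back into bit 0):
  0x0E38 + 0x126F = 0x020A7
  0x20A7 + 0xEC3F = 0x10CE6 → wrap carry → 0x0CE7
  0x0CE7 + 0x768F = 0x08376
  0x8376 + 0xDA8D = 0x15E03 → wrap carry → 0x5E04
  0x5E04 + 0x4883 = 0x0A687
  0xA687 + 0x16AE = 0x0BD35
One's-complement sum = 0xBD35.
Checksum = ~0xBD35 & 0xFFFF = 0x42CA.

42CA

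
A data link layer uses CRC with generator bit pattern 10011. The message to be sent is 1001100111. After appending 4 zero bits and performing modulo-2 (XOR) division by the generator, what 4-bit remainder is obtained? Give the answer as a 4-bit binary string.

1001

Append 4 zeros: 10011001110000. Divide by 10011 (XOR where the leading bit is 1):
  pos 0: 10011 XOR 10011 = 00000
  pos 7: 11100 XOR 10011 = 01111
  pos 8: 11110 XOR 10011 = 01101
  pos 9: 11010 XOR 10011 = 01001
Remainder (last 4 bits) = 1001. This is the CRC / FCS.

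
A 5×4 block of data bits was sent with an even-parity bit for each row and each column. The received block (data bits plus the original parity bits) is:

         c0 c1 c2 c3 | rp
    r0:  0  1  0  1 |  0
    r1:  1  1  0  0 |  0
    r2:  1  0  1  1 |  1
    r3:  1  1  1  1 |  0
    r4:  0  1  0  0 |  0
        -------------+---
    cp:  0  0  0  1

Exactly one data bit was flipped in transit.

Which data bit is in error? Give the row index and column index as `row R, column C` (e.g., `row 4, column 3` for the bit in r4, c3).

Recompute each row's even parity and compare to rp:
  r0: data parity 0, sent rp 0 → ok
  r1: data parity 0, sent rp 0 → ok
  r2: data parity 1, sent rp 1 → ok
  r3: data parity 0, sent rp 0 → ok
  r4: data parity 1, sent rp 0 → mismatch
Recompute each column's even parity and compare to cp:
  c0: data parity 1, sent cp 0 → mismatch
  c1: data parity 0, sent cp 0 → ok
  c2: data parity 0, sent cp 0 → ok
  c3: data parity 1, sent cp 1 → ok
Exactly one row (r4) and one column (c0) fail → the flipped bit is at their intersection.

row 4, column 0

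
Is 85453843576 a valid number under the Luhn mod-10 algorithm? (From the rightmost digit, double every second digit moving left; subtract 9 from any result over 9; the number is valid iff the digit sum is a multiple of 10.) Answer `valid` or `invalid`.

valid

From the right, keep odd positions and double even positions (subtract 9 from any doubled value over 9):
  doubled (positions 2,4,...): 5 6 7 1 1 → sum 20
  kept (positions 1,3,...): 6 5 4 3 4 8 → sum 30
Total = 50.
50 mod 10 = 0, so the number is valid.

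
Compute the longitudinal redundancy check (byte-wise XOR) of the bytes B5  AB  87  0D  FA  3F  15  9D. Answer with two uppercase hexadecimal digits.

D9

XOR the bytes together:
  start with 0xB5
  0xB5 ⊕ 0xAB = 0x1E
  0x1E ⊕ 0x87 = 0x99
  0x99 ⊕ 0x0D = 0x94
  0x94 ⊕ 0xFA = 0x6E
  0x6E ⊕ 0x3F = 0x51
  0x51 ⊕ 0x15 = 0x44
  0x44 ⊕ 0x9D = 0xD9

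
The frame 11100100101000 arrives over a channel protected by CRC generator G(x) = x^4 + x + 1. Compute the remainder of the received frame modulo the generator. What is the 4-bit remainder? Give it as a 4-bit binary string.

Modulo-2 division of 11100100101000 by 10011:
  pos 0: 11100 XOR 10011 = 01111
  pos 1: 11111 XOR 10011 = 01100
  pos 2: 11000 XOR 10011 = 01011
  pos 3: 10110 XOR 10011 = 00101
  pos 5: 10110 XOR 10011 = 00101
  pos 7: 10110 XOR 10011 = 00101
  pos 9: 10100 XOR 10011 = 00111
Remainder = 0111 (nonzero — an error is detected).

0111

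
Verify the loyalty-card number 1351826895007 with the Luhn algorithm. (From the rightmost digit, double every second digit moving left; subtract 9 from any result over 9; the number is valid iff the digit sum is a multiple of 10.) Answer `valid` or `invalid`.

invalid

From the right, keep odd positions and double even positions (subtract 9 from any doubled value over 9):
  doubled (positions 2,4,...): 0 1 7 4 2 6 → sum 20
  kept (positions 1,3,...): 7 0 9 6 8 5 1 → sum 36
Total = 56.
56 mod 10 = 6, so the number is invalid.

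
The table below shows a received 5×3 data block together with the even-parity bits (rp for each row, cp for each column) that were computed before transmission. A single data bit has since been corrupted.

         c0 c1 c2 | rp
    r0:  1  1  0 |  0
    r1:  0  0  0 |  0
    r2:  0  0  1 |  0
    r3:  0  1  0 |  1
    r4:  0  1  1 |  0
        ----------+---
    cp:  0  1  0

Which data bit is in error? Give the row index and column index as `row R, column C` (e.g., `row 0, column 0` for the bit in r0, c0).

row 2, column 0

Recompute each row's even parity and compare to rp:
  r0: data parity 0, sent rp 0 → ok
  r1: data parity 0, sent rp 0 → ok
  r2: data parity 1, sent rp 0 → mismatch
  r3: data parity 1, sent rp 1 → ok
  r4: data parity 0, sent rp 0 → ok
Recompute each column's even parity and compare to cp:
  c0: data parity 1, sent cp 0 → mismatch
  c1: data parity 1, sent cp 1 → ok
  c2: data parity 0, sent cp 0 → ok
Exactly one row (r2) and one column (c0) fail → the flipped bit is at their intersection.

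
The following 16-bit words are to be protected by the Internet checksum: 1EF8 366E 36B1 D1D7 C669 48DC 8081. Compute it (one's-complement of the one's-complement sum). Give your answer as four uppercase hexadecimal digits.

1249

One's-complement addition (fold any carry out of bit 15 back into bit 0):
  0x1EF8 + 0x366E = 0x05566
  0x5566 + 0x36B1 = 0x08C17
  0x8C17 + 0xD1D7 = 0x15DEE → wrap carry → 0x5DEF
  0x5DEF + 0xC669 = 0x12458 → wrap carry → 0x2459
  0x2459 + 0x48DC = 0x06D35
  0x6D35 + 0x8081 = 0x0EDB6
One's-complement sum = 0xEDB6.
Checksum = ~0xEDB6 & 0xFFFF = 0x1249.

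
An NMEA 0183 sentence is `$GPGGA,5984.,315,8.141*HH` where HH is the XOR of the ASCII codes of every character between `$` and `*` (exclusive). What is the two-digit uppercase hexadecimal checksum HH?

XOR the ASCII codes of the payload characters:
  'G' = 0x47 → acc = 0x47
  'P' = 0x50 → acc = 0x17
  'G' = 0x47 → acc = 0x50
  'G' = 0x47 → acc = 0x17
  'A' = 0x41 → acc = 0x56
  ',' = 0x2C → acc = 0x7A
  '5' = 0x35 → acc = 0x4F
  '9' = 0x39 → acc = 0x76
  '8' = 0x38 → acc = 0x4E
  '4' = 0x34 → acc = 0x7A
  '.' = 0x2E → acc = 0x54
  ',' = 0x2C → acc = 0x78
  '3' = 0x33 → acc = 0x4B
  '1' = 0x31 → acc = 0x7A
  '5' = 0x35 → acc = 0x4F
  ',' = 0x2C → acc = 0x63
  '8' = 0x38 → acc = 0x5B
  '.' = 0x2E → acc = 0x75
  '1' = 0x31 → acc = 0x44
  '4' = 0x34 → acc = 0x70
  '1' = 0x31 → acc = 0x41
Checksum = 0x41.

41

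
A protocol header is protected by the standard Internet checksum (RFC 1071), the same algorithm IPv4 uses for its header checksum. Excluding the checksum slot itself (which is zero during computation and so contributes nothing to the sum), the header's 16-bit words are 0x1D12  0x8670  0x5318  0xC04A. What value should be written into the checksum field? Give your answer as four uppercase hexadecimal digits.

491A

One's-complement addition (fold any carry out of bit 15 back into bit 0):
  0x1D12 + 0x8670 = 0x0A382
  0xA382 + 0x5318 = 0x0F69A
  0xF69A + 0xC04A = 0x1B6E4 → wrap carry → 0xB6E5
One's-complement sum = 0xB6E5.
Checksum = ~0xB6E5 & 0xFFFF = 0x491A.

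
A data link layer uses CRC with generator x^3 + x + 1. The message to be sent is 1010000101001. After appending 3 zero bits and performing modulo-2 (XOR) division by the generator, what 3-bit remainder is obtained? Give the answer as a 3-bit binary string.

Append 3 zeros: 1010000101001000. Divide by 1011 (XOR where the leading bit is 1):
  pos 0: 1010 XOR 1011 = 0001
  pos 3: 1000 XOR 1011 = 0011
  pos 5: 1110 XOR 1011 = 0101
  pos 6: 1011 XOR 1011 = 0000
  pos 12: 1000 XOR 1011 = 0011
Remainder (last 3 bits) = 011. This is the CRC / FCS.

011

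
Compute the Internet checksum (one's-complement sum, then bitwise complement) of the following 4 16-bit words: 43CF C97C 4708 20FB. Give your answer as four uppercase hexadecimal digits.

8AB0

One's-complement addition (fold any carry out of bit 15 back into bit 0):
  0x43CF + 0xC97C = 0x10D4B → wrap carry → 0x0D4C
  0x0D4C + 0x4708 = 0x05454
  0x5454 + 0x20FB = 0x0754F
One's-complement sum = 0x754F.
Checksum = ~0x754F & 0xFFFF = 0x8AB0.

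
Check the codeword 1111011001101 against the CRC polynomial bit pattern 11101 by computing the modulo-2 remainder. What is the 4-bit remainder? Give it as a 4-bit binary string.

0100

Modulo-2 division of 1111011001101 by 11101:
  pos 0: 11110 XOR 11101 = 00011
  pos 3: 11110 XOR 11101 = 00011
  pos 6: 11011 XOR 11101 = 00110
  pos 8: 11001 XOR 11101 = 00100
Remainder = 0100 (nonzero — an error is detected).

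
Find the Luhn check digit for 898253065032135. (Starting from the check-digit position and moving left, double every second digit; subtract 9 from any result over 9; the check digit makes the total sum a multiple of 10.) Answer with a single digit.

0

Partial digits right→left: 5 3 1 2 3 0 5 6 0 3 5 2 8 9 8
Double every second digit counting from the check-digit position (so the 1st, 3rd, 5th, ... of the partial from the right).
  doubled (with −9 where >9): 1 2 6 1 0 1 7 7 → sum 25
  kept as-is: 3 2 0 6 3 2 9 → sum 25
Total = 25 + 25 = 50.
Check digit = (10 − (50 mod 10)) mod 10 = 0.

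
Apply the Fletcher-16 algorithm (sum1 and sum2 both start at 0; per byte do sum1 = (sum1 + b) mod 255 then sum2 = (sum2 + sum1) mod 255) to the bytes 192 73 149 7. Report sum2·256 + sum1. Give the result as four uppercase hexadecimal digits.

Running sums (mod 255):
  after byte 0 (192): sum1=192, sum2=192
  after byte 1 (73): sum1=10, sum2=202
  after byte 2 (149): sum1=159, sum2=106
  after byte 3 (7): sum1=166, sum2=17
Checksum = sum2·256 + sum1 = 17·256 + 166 = 4518 = 0x11A6.

11A6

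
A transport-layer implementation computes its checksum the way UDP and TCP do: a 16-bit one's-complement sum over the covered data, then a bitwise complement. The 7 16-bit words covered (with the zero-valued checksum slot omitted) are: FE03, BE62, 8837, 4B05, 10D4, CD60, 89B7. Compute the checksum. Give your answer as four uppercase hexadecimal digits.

One's-complement addition (fold any carry out of bit 15 back into bit 0):
  0xFE03 + 0xBE62 = 0x1BC65 → wrap carry → 0xBC66
  0xBC66 + 0x8837 = 0x1449D → wrap carry → 0x449E
  0x449E + 0x4B05 = 0x08FA3
  0x8FA3 + 0x10D4 = 0x0A077
  0xA077 + 0xCD60 = 0x16DD7 → wrap carry → 0x6DD8
  0x6DD8 + 0x89B7 = 0x0F78F
One's-complement sum = 0xF78F.
Checksum = ~0xF78F & 0xFFFF = 0x0870.

0870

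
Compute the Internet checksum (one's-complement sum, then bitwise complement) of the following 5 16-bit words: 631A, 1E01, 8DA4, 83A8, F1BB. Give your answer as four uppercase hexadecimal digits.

7BDB

One's-complement addition (fold any carry out of bit 15 back into bit 0):
  0x631A + 0x1E01 = 0x0811B
  0x811B + 0x8DA4 = 0x10EBF → wrap carry → 0x0EC0
  0x0EC0 + 0x83A8 = 0x09268
  0x9268 + 0xF1BB = 0x18423 → wrap carry → 0x8424
One's-complement sum = 0x8424.
Checksum = ~0x8424 & 0xFFFF = 0x7BDB.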